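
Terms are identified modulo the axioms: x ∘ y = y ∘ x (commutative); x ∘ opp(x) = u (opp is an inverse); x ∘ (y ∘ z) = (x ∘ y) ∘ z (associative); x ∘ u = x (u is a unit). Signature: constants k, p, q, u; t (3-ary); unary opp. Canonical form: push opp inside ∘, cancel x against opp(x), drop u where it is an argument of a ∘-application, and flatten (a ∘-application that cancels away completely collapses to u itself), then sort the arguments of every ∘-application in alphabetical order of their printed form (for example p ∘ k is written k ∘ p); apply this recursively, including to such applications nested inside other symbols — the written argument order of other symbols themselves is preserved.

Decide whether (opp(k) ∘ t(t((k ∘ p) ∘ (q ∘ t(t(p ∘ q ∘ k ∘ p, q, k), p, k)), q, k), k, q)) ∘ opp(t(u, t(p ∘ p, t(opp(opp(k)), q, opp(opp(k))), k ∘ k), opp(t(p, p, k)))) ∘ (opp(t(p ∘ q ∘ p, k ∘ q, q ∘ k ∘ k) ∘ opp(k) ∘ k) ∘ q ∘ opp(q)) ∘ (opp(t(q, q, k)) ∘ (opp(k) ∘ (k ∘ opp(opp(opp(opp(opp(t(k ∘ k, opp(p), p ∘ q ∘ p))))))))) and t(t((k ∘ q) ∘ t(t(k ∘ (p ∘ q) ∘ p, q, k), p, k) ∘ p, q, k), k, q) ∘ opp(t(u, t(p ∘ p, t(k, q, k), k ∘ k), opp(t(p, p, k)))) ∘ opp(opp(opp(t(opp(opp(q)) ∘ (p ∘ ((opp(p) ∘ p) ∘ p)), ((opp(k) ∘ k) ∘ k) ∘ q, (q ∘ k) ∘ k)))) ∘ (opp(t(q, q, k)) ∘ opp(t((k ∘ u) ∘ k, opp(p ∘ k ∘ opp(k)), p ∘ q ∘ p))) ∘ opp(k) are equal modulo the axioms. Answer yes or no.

Left:  (opp(k) ∘ t(t((k ∘ p) ∘ (q ∘ t(t(p ∘ q ∘ k ∘ p, q, k), p, k)), q, k), k, q)) ∘ opp(t(u, t(p ∘ p, t(opp(opp(k)), q, opp(opp(k))), k ∘ k), opp(t(p, p, k)))) ∘ (opp(t(p ∘ q ∘ p, k ∘ q, q ∘ k ∘ k) ∘ opp(k) ∘ k) ∘ q ∘ opp(q)) ∘ (opp(t(q, q, k)) ∘ (opp(k) ∘ (k ∘ opp(opp(opp(opp(opp(t(k ∘ k, opp(p), p ∘ q ∘ p)))))))))
  Push opp inside:  distribute opp over ∘ and collapse double opp
  Cancel:  q cancels
  Combine occurrences:  opp(k) ∘ t(t(k ∘ p ∘ q ∘ t(t(k ∘ p ∘ p ∘ q, q, k), p, k), q, k), k, q) ∘ opp(t(u, t(p ∘ p, t(k, q, k), k ∘ k), opp(t(p, p, k)))) ∘ opp(t(p ∘ p ∘ q, k ∘ q, k ∘ k ∘ q)) ∘ opp(t(q, q, k)) ∘ opp(t(k ∘ k, opp(p), p ∘ p ∘ q))
  Order the arguments:  opp(k) ∘ opp(t(k ∘ k, opp(p), p ∘ p ∘ q)) ∘ opp(t(p ∘ p ∘ q, k ∘ q, k ∘ k ∘ q)) ∘ opp(t(q, q, k)) ∘ opp(t(u, t(p ∘ p, t(k, q, k), k ∘ k), opp(t(p, p, k)))) ∘ t(t(k ∘ p ∘ q ∘ t(t(k ∘ p ∘ p ∘ q, q, k), p, k), q, k), k, q)
Right:  t(t((k ∘ q) ∘ t(t(k ∘ (p ∘ q) ∘ p, q, k), p, k) ∘ p, q, k), k, q) ∘ opp(t(u, t(p ∘ p, t(k, q, k), k ∘ k), opp(t(p, p, k)))) ∘ opp(opp(opp(t(opp(opp(q)) ∘ (p ∘ ((opp(p) ∘ p) ∘ p)), ((opp(k) ∘ k) ∘ k) ∘ q, (q ∘ k) ∘ k)))) ∘ (opp(t(q, q, k)) ∘ opp(t((k ∘ u) ∘ k, opp(p ∘ k ∘ opp(k)), p ∘ q ∘ p))) ∘ opp(k)
  Push opp inside:  distribute opp over ∘ and collapse double opp
  Combine occurrences:  t(t(k ∘ p ∘ q ∘ t(t(k ∘ p ∘ p ∘ q, q, k), p, k), q, k), k, q) ∘ opp(t(u, t(p ∘ p, t(k, q, k), k ∘ k), opp(t(p, p, k)))) ∘ opp(t(p ∘ p ∘ q, k ∘ q, k ∘ k ∘ q)) ∘ opp(t(q, q, k)) ∘ opp(t(k ∘ k, opp(p), p ∘ p ∘ q)) ∘ opp(k)
  Sort arguments:  opp(k) ∘ opp(t(k ∘ k, opp(p), p ∘ p ∘ q)) ∘ opp(t(p ∘ p ∘ q, k ∘ q, k ∘ k ∘ q)) ∘ opp(t(q, q, k)) ∘ opp(t(u, t(p ∘ p, t(k, q, k), k ∘ k), opp(t(p, p, k)))) ∘ t(t(k ∘ p ∘ q ∘ t(t(k ∘ p ∘ p ∘ q, q, k), p, k), q, k), k, q)

Answer: yes — both canonical forms are opp(k) ∘ opp(t(k ∘ k, opp(p), p ∘ p ∘ q)) ∘ opp(t(p ∘ p ∘ q, k ∘ q, k ∘ k ∘ q)) ∘ opp(t(q, q, k)) ∘ opp(t(u, t(p ∘ p, t(k, q, k), k ∘ k), opp(t(p, p, k)))) ∘ t(t(k ∘ p ∘ q ∘ t(t(k ∘ p ∘ p ∘ q, q, k), p, k), q, k), k, q)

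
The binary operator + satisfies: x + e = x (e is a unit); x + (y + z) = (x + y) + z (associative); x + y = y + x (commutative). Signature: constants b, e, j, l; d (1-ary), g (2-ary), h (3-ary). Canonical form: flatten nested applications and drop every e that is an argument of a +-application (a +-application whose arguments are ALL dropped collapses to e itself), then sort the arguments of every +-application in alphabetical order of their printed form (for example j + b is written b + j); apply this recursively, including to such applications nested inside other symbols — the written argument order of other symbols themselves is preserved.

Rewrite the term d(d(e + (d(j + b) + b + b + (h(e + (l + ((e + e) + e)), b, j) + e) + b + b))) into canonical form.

Descend into:  e + (d(j + b) + b + b + (h(e + (l + ((e + e) + e)), b, j) + e) + b + b)
Un-nest:  e + d(j + b) + b + b + h(e + (l + ((e + e) + e)), b, j) + e + b + b
Simplify inside:  d(j + b)  →  d(b + j)
Simplify inside:  h(e + (l + ((e + e) + e)), b, j)  →  h(l, b, j)
Units out:  drop e (×2)
Order the arguments:  b + b + b + b + d(b + j) + h(l, b, j)
Reassemble:  d(d(b + b + b + b + d(b + j) + h(l, b, j)))

Answer: d(d(b + b + b + b + d(b + j) + h(l, b, j)))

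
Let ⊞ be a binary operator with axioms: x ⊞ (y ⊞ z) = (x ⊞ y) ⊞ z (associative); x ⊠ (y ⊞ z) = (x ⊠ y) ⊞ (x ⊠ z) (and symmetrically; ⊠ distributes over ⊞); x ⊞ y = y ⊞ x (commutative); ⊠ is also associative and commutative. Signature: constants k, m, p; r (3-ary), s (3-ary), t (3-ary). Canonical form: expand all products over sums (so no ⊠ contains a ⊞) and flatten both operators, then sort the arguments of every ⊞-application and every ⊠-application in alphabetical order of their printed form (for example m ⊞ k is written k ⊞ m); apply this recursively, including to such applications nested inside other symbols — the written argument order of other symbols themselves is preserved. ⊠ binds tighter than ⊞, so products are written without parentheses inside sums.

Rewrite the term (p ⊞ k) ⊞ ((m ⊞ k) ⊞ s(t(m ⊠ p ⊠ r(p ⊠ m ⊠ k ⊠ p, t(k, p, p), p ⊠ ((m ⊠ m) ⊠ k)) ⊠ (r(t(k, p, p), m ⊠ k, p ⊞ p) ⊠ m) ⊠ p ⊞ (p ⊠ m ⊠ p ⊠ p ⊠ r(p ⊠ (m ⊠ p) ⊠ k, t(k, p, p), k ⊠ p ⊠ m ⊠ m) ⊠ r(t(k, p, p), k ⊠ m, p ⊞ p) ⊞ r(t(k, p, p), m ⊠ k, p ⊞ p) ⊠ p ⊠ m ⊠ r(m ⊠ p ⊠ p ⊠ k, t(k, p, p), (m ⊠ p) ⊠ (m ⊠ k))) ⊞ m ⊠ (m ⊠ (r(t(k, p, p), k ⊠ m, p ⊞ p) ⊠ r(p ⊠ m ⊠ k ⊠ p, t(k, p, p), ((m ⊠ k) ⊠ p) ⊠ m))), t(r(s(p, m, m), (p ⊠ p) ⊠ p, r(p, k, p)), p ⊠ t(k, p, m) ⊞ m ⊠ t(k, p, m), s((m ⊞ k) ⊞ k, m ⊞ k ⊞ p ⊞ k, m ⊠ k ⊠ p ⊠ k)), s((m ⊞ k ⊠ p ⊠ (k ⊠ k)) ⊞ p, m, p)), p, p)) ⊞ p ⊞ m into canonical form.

Un-nest:  p ⊞ k ⊞ m ⊞ k ⊞ s(t(m ⊠ m ⊠ p ⊠ p ⊠ r(k ⊠ m ⊠ p ⊠ p, t(k, p, p), k ⊠ m ⊠ m ⊠ p) ⊠ r(t(k, p, p), k ⊠ m, p ⊞ p) ⊞ m ⊠ m ⊠ r(k ⊠ m ⊠ p ⊠ p, t(k, p, p), k ⊠ m ⊠ m ⊠ p) ⊠ r(t(k, p, p), k ⊠ m, p ⊞ p) ⊞ m ⊠ p ⊠ p ⊠ p ⊠ r(k ⊠ m ⊠ p ⊠ p, t(k, p, p), k ⊠ m ⊠ m ⊠ p) ⊠ r(t(k, p, p), k ⊠ m, p ⊞ p) ⊞ m ⊠ p ⊠ r(k ⊠ m ⊠ p ⊠ p, t(k, p, p), k ⊠ m ⊠ m ⊠ p) ⊠ r(t(k, p, p), k ⊠ m, p ⊞ p), t(r(s(p, m, m), p ⊠ p ⊠ p, r(p, k, p)), m ⊠ t(k, p, m) ⊞ p ⊠ t(k, p, m), s(k ⊞ k ⊞ m, k ⊞ k ⊞ m ⊞ p, k ⊠ k ⊠ m ⊠ p)), s(k ⊠ k ⊠ k ⊠ p ⊞ m ⊞ p, m, p)), p, p) ⊞ p ⊞ m
Order the arguments:  k ⊞ k ⊞ m ⊞ m ⊞ p ⊞ p ⊞ s(t(m ⊠ m ⊠ p ⊠ p ⊠ r(k ⊠ m ⊠ p ⊠ p, t(k, p, p), k ⊠ m ⊠ m ⊠ p) ⊠ r(t(k, p, p), k ⊠ m, p ⊞ p) ⊞ m ⊠ m ⊠ r(k ⊠ m ⊠ p ⊠ p, t(k, p, p), k ⊠ m ⊠ m ⊠ p) ⊠ r(t(k, p, p), k ⊠ m, p ⊞ p) ⊞ m ⊠ p ⊠ p ⊠ p ⊠ r(k ⊠ m ⊠ p ⊠ p, t(k, p, p), k ⊠ m ⊠ m ⊠ p) ⊠ r(t(k, p, p), k ⊠ m, p ⊞ p) ⊞ m ⊠ p ⊠ r(k ⊠ m ⊠ p ⊠ p, t(k, p, p), k ⊠ m ⊠ m ⊠ p) ⊠ r(t(k, p, p), k ⊠ m, p ⊞ p), t(r(s(p, m, m), p ⊠ p ⊠ p, r(p, k, p)), m ⊠ t(k, p, m) ⊞ p ⊠ t(k, p, m), s(k ⊞ k ⊞ m, k ⊞ k ⊞ m ⊞ p, k ⊠ k ⊠ m ⊠ p)), s(k ⊠ k ⊠ k ⊠ p ⊞ m ⊞ p, m, p)), p, p)

Answer: k ⊞ k ⊞ m ⊞ m ⊞ p ⊞ p ⊞ s(t(m ⊠ m ⊠ p ⊠ p ⊠ r(k ⊠ m ⊠ p ⊠ p, t(k, p, p), k ⊠ m ⊠ m ⊠ p) ⊠ r(t(k, p, p), k ⊠ m, p ⊞ p) ⊞ m ⊠ m ⊠ r(k ⊠ m ⊠ p ⊠ p, t(k, p, p), k ⊠ m ⊠ m ⊠ p) ⊠ r(t(k, p, p), k ⊠ m, p ⊞ p) ⊞ m ⊠ p ⊠ p ⊠ p ⊠ r(k ⊠ m ⊠ p ⊠ p, t(k, p, p), k ⊠ m ⊠ m ⊠ p) ⊠ r(t(k, p, p), k ⊠ m, p ⊞ p) ⊞ m ⊠ p ⊠ r(k ⊠ m ⊠ p ⊠ p, t(k, p, p), k ⊠ m ⊠ m ⊠ p) ⊠ r(t(k, p, p), k ⊠ m, p ⊞ p), t(r(s(p, m, m), p ⊠ p ⊠ p, r(p, k, p)), m ⊠ t(k, p, m) ⊞ p ⊠ t(k, p, m), s(k ⊞ k ⊞ m, k ⊞ k ⊞ m ⊞ p, k ⊠ k ⊠ m ⊠ p)), s(k ⊠ k ⊠ k ⊠ p ⊞ m ⊞ p, m, p)), p, p)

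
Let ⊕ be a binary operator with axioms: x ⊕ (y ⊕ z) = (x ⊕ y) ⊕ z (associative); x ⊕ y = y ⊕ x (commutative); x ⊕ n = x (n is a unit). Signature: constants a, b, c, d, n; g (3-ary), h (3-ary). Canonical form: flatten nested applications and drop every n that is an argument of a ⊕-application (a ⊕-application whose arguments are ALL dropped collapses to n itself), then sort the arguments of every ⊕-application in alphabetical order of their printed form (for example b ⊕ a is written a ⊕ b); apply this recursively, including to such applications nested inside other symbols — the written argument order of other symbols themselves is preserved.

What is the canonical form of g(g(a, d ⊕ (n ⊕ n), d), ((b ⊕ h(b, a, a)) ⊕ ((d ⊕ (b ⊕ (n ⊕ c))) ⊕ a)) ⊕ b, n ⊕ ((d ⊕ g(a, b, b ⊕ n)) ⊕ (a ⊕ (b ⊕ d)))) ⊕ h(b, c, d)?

Answer: g(g(a, d, d), a ⊕ b ⊕ b ⊕ b ⊕ c ⊕ d ⊕ h(b, a, a), a ⊕ b ⊕ d ⊕ d ⊕ g(a, b, b)) ⊕ h(b, c, d)

Derivation:
Inside:  g(g(a, d ⊕ (n ⊕ n), d), ((b ⊕ h(b, a, a)) ⊕ ((d ⊕ (b ⊕ (n ⊕ c))) ⊕ a)) ⊕ b, n ⊕ ((d ⊕ g(a, b, b ⊕ n)) ⊕ (a ⊕ (b ⊕ d))))  →  g(g(a, d, d), a ⊕ b ⊕ b ⊕ b ⊕ c ⊕ d ⊕ h(b, a, a), a ⊕ b ⊕ d ⊕ d ⊕ g(a, b, b))
Sort arguments:  g(g(a, d, d), a ⊕ b ⊕ b ⊕ b ⊕ c ⊕ d ⊕ h(b, a, a), a ⊕ b ⊕ d ⊕ d ⊕ g(a, b, b)) ⊕ h(b, c, d)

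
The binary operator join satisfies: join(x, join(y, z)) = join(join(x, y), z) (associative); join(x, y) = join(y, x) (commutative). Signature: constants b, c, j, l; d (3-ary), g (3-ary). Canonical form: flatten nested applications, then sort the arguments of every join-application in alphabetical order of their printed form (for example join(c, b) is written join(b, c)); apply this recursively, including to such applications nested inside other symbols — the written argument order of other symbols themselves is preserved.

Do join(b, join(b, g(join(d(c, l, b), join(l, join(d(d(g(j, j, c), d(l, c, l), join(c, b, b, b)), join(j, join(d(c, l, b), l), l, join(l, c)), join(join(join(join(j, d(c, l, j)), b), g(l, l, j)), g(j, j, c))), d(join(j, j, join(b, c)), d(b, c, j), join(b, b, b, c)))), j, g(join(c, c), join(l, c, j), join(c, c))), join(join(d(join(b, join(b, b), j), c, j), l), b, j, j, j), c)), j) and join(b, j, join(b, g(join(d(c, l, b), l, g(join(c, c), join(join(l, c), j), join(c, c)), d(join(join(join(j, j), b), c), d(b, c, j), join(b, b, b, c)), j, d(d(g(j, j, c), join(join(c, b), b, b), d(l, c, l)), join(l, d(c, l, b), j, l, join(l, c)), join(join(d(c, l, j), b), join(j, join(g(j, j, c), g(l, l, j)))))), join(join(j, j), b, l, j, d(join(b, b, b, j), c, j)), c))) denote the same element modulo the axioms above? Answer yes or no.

Answer: no — join(b, b, g(join(d(c, l, b), d(d(g(j, j, c), d(l, c, l), join(b, b, b, c)), join(c, d(c, l, b), j, l, l, l), join(b, d(c, l, j), g(j, j, c), g(l, l, j), j)), d(join(b, c, j, j), d(b, c, j), join(b, b, b, c)), g(join(c, c), join(c, j, l), join(c, c)), j, l), join(b, d(join(b, b, b, j), c, j), j, j, j, l), c), j) vs join(b, b, g(join(d(c, l, b), d(d(g(j, j, c), join(b, b, b, c), d(l, c, l)), join(c, d(c, l, b), j, l, l, l), join(b, d(c, l, j), g(j, j, c), g(l, l, j), j)), d(join(b, c, j, j), d(b, c, j), join(b, b, b, c)), g(join(c, c), join(c, j, l), join(c, c)), j, l), join(b, d(join(b, b, b, j), c, j), j, j, j, l), c), j)

Derivation:
Left:  join(b, join(b, g(join(d(c, l, b), join(l, join(d(d(g(j, j, c), d(l, c, l), join(c, b, b, b)), join(j, join(d(c, l, b), l), l, join(l, c)), join(join(join(join(j, d(c, l, j)), b), g(l, l, j)), g(j, j, c))), d(join(j, j, join(b, c)), d(b, c, j), join(b, b, b, c)))), j, g(join(c, c), join(l, c, j), join(c, c))), join(join(d(join(b, join(b, b), j), c, j), l), b, j, j, j), c)), j)
  Un-nest:  join(b, b, g(join(d(c, l, b), join(l, join(d(d(g(j, j, c), d(l, c, l), join(c, b, b, b)), join(j, join(d(c, l, b), l), l, join(l, c)), join(join(join(join(j, d(c, l, j)), b), g(l, l, j)), g(j, j, c))), d(join(j, j, join(b, c)), d(b, c, j), join(b, b, b, c)))), j, g(join(c, c), join(l, c, j), join(c, c))), join(join(d(join(b, join(b, b), j), c, j), l), b, j, j, j), c), j)
  Simplify inside:  g(join(d(c, l, b), join(l, join(d(d(g(j, j, c), d(l, c, l), join(c, b, b, b)), join(j, join(d(c, l, b), l), l, join(l, c)), join(join(join(join(j, d(c, l, j)), b), g(l, l, j)), g(j, j, c))), d(join(j, j, join(b, c)), d(b, c, j), join(b, b, b, c)))), j, g(join(c, c), join(l, c, j), join(c, c))), join(join(d(join(b, join(b, b), j), c, j), l), b, j, j, j), c)  →  g(join(d(c, l, b), d(d(g(j, j, c), d(l, c, l), join(b, b, b, c)), join(c, d(c, l, b), j, l, l, l), join(b, d(c, l, j), g(j, j, c), g(l, l, j), j)), d(join(b, c, j, j), d(b, c, j), join(b, b, b, c)), g(join(c, c), join(c, j, l), join(c, c)), j, l), join(b, d(join(b, b, b, j), c, j), j, j, j, l), c)
  Sort arguments:  join(b, b, g(join(d(c, l, b), d(d(g(j, j, c), d(l, c, l), join(b, b, b, c)), join(c, d(c, l, b), j, l, l, l), join(b, d(c, l, j), g(j, j, c), g(l, l, j), j)), d(join(b, c, j, j), d(b, c, j), join(b, b, b, c)), g(join(c, c), join(c, j, l), join(c, c)), j, l), join(b, d(join(b, b, b, j), c, j), j, j, j, l), c), j)
Right:  join(b, j, join(b, g(join(d(c, l, b), l, g(join(c, c), join(join(l, c), j), join(c, c)), d(join(join(join(j, j), b), c), d(b, c, j), join(b, b, b, c)), j, d(d(g(j, j, c), join(join(c, b), b, b), d(l, c, l)), join(l, d(c, l, b), j, l, join(l, c)), join(join(d(c, l, j), b), join(j, join(g(j, j, c), g(l, l, j)))))), join(join(j, j), b, l, j, d(join(b, b, b, j), c, j)), c)))
  Merge nested applications:  join(b, j, b, g(join(d(c, l, b), l, g(join(c, c), join(join(l, c), j), join(c, c)), d(join(join(join(j, j), b), c), d(b, c, j), join(b, b, b, c)), j, d(d(g(j, j, c), join(join(c, b), b, b), d(l, c, l)), join(l, d(c, l, b), j, l, join(l, c)), join(join(d(c, l, j), b), join(j, join(g(j, j, c), g(l, l, j)))))), join(join(j, j), b, l, j, d(join(b, b, b, j), c, j)), c))
  Inside:  g(join(d(c, l, b), l, g(join(c, c), join(join(l, c), j), join(c, c)), d(join(join(join(j, j), b), c), d(b, c, j), join(b, b, b, c)), j, d(d(g(j, j, c), join(join(c, b), b, b), d(l, c, l)), join(l, d(c, l, b), j, l, join(l, c)), join(join(d(c, l, j), b), join(j, join(g(j, j, c), g(l, l, j)))))), join(join(j, j), b, l, j, d(join(b, b, b, j), c, j)), c)  →  g(join(d(c, l, b), d(d(g(j, j, c), join(b, b, b, c), d(l, c, l)), join(c, d(c, l, b), j, l, l, l), join(b, d(c, l, j), g(j, j, c), g(l, l, j), j)), d(join(b, c, j, j), d(b, c, j), join(b, b, b, c)), g(join(c, c), join(c, j, l), join(c, c)), j, l), join(b, d(join(b, b, b, j), c, j), j, j, j, l), c)
  Order the arguments:  join(b, b, g(join(d(c, l, b), d(d(g(j, j, c), join(b, b, b, c), d(l, c, l)), join(c, d(c, l, b), j, l, l, l), join(b, d(c, l, j), g(j, j, c), g(l, l, j), j)), d(join(b, c, j, j), d(b, c, j), join(b, b, b, c)), g(join(c, c), join(c, j, l), join(c, c)), j, l), join(b, d(join(b, b, b, j), c, j), j, j, j, l), c), j)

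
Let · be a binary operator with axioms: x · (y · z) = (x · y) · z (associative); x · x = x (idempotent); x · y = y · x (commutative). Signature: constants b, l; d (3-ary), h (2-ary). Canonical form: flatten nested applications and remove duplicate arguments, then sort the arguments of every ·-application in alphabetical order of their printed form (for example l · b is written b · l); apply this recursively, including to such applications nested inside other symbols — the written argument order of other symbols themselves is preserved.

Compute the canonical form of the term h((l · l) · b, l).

Work inside:  (l · l) · b
Un-nest:  l · l · b
Deduplicate:  drop duplicate l
Order the arguments:  b · l
Put back:  h(b · l, l)

Answer: h(b · l, l)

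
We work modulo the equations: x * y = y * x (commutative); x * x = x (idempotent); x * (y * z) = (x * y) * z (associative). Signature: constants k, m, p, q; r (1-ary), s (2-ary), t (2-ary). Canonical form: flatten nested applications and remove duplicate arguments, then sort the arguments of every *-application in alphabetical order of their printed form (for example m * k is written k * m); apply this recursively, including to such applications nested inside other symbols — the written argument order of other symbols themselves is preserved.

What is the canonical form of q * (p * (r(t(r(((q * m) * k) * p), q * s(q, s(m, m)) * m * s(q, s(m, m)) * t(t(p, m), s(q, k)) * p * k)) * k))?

Answer: k * p * q * r(t(r(k * m * p * q), k * m * p * q * s(q, s(m, m)) * t(t(p, m), s(q, k))))

Derivation:
Merge nested applications:  q * p * r(t(r(((q * m) * k) * p), q * s(q, s(m, m)) * m * s(q, s(m, m)) * t(t(p, m), s(q, k)) * p * k)) * k
Canonicalize subterm:  r(t(r(((q * m) * k) * p), q * s(q, s(m, m)) * m * s(q, s(m, m)) * t(t(p, m), s(q, k)) * p * k))  →  r(t(r(k * m * p * q), k * m * p * q * s(q, s(m, m)) * t(t(p, m), s(q, k))))
Order the arguments:  k * p * q * r(t(r(k * m * p * q), k * m * p * q * s(q, s(m, m)) * t(t(p, m), s(q, k))))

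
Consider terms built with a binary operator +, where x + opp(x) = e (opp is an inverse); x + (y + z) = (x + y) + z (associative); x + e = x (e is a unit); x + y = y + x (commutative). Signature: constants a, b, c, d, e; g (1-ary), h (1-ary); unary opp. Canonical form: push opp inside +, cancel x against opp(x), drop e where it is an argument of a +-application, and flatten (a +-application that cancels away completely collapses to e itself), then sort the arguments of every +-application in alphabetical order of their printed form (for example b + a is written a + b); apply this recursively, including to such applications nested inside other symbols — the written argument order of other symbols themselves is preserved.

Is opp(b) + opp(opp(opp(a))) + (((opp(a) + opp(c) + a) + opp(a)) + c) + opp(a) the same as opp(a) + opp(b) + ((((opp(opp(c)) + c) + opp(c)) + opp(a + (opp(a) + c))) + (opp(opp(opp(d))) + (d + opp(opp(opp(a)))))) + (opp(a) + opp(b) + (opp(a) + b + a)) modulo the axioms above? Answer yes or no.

Left:  opp(b) + opp(opp(opp(a))) + (((opp(a) + opp(c) + a) + opp(a)) + c) + opp(a)
  Push opp inside:  distribute opp over + and collapse double opp
  Inverses cancel:  c cancels
  Collect terms:  opp(b) + opp(a) + opp(a) + opp(a)
  Sort arguments:  opp(a) + opp(a) + opp(a) + opp(b)
Right:  opp(a) + opp(b) + ((((opp(opp(c)) + c) + opp(c)) + opp(a + (opp(a) + c))) + (opp(opp(opp(d))) + (d + opp(opp(opp(a)))))) + (opp(a) + opp(b) + (opp(a) + b + a))
  Push opp inside:  distribute opp over + and collapse double opp
  Inverses cancel:  c cancels; d cancels
  Combine occurrences:  opp(a) + opp(a) + opp(a) + opp(b)

Answer: yes — both canonical forms are opp(a) + opp(a) + opp(a) + opp(b)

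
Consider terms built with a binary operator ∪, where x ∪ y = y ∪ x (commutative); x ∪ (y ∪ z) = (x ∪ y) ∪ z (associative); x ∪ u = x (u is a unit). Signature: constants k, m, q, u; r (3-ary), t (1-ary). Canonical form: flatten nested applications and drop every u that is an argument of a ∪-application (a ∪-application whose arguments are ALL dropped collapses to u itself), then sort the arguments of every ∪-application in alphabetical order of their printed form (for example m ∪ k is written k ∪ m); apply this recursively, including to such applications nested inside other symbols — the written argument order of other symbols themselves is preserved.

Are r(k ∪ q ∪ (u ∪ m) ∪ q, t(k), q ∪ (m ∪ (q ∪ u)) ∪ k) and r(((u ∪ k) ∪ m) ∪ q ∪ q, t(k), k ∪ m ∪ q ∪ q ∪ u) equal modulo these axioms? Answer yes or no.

Left:  r(k ∪ q ∪ (u ∪ m) ∪ q, t(k), q ∪ (m ∪ (q ∪ u)) ∪ k)
  Focus inside:  q ∪ (m ∪ (q ∪ u)) ∪ k
  Un-nest:  q ∪ m ∪ q ∪ u ∪ k
  Unit:  drop u
  Sort arguments:  k ∪ m ∪ q ∪ q
  Reassemble:  r(k ∪ m ∪ q ∪ q, t(k), k ∪ m ∪ q ∪ q)
Right:  r(((u ∪ k) ∪ m) ∪ q ∪ q, t(k), k ∪ m ∪ q ∪ q ∪ u)
  Descend into:  ((u ∪ k) ∪ m) ∪ q ∪ q
  Merge nested applications:  u ∪ k ∪ m ∪ q ∪ q
  Unit:  drop u
  Order the arguments:  k ∪ m ∪ q ∪ q
  Rebuild:  r(k ∪ m ∪ q ∪ q, t(k), k ∪ m ∪ q ∪ q)

Answer: yes — both canonical forms are r(k ∪ m ∪ q ∪ q, t(k), k ∪ m ∪ q ∪ q)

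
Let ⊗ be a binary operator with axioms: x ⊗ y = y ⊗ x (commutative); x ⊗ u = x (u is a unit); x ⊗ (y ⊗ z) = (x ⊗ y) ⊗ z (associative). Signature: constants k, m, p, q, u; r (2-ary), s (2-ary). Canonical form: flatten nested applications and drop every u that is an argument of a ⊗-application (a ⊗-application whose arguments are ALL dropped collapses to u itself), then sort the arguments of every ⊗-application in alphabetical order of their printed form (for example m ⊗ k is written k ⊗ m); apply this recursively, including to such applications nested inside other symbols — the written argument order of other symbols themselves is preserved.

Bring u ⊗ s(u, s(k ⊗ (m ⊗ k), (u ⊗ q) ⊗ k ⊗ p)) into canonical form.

Answer: s(u, s(k ⊗ k ⊗ m, k ⊗ p ⊗ q))

Derivation:
Inside:  s(u, s(k ⊗ (m ⊗ k), (u ⊗ q) ⊗ k ⊗ p))  →  s(u, s(k ⊗ k ⊗ m, k ⊗ p ⊗ q))
Units out:  drop u
Order the arguments:  s(u, s(k ⊗ k ⊗ m, k ⊗ p ⊗ q))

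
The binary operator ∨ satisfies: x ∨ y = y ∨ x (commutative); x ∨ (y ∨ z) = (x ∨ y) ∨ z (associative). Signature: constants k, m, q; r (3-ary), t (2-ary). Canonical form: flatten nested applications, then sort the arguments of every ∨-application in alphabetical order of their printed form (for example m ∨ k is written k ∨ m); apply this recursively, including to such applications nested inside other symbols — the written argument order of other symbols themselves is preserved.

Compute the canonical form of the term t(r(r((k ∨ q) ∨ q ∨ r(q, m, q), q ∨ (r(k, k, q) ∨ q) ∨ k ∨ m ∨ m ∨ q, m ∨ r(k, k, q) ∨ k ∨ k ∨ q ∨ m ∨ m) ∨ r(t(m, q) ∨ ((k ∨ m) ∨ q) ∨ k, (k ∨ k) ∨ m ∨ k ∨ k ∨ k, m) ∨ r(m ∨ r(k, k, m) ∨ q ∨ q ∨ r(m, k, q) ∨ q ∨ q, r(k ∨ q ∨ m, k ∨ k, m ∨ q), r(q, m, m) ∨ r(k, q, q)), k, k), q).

Focus inside:  r((k ∨ q) ∨ q ∨ r(q, m, q), q ∨ (r(k, k, q) ∨ q) ∨ k ∨ m ∨ m ∨ q, m ∨ r(k, k, q) ∨ k ∨ k ∨ q ∨ m ∨ m) ∨ r(t(m, q) ∨ ((k ∨ m) ∨ q) ∨ k, (k ∨ k) ∨ m ∨ k ∨ k ∨ k, m) ∨ r(m ∨ r(k, k, m) ∨ q ∨ q ∨ r(m, k, q) ∨ q ∨ q, r(k ∨ q ∨ m, k ∨ k, m ∨ q), r(q, m, m) ∨ r(k, q, q))
Canonicalize subterm:  r((k ∨ q) ∨ q ∨ r(q, m, q), q ∨ (r(k, k, q) ∨ q) ∨ k ∨ m ∨ m ∨ q, m ∨ r(k, k, q) ∨ k ∨ k ∨ q ∨ m ∨ m)  →  r(k ∨ q ∨ q ∨ r(q, m, q), k ∨ m ∨ m ∨ q ∨ q ∨ q ∨ r(k, k, q), k ∨ k ∨ m ∨ m ∨ m ∨ q ∨ r(k, k, q))
Inside:  r(t(m, q) ∨ ((k ∨ m) ∨ q) ∨ k, (k ∨ k) ∨ m ∨ k ∨ k ∨ k, m)  →  r(k ∨ k ∨ m ∨ q ∨ t(m, q), k ∨ k ∨ k ∨ k ∨ k ∨ m, m)
Inside:  r(m ∨ r(k, k, m) ∨ q ∨ q ∨ r(m, k, q) ∨ q ∨ q, r(k ∨ q ∨ m, k ∨ k, m ∨ q), r(q, m, m) ∨ r(k, q, q))  →  r(m ∨ q ∨ q ∨ q ∨ q ∨ r(k, k, m) ∨ r(m, k, q), r(k ∨ m ∨ q, k ∨ k, m ∨ q), r(k, q, q) ∨ r(q, m, m))
Order the arguments:  r(k ∨ k ∨ m ∨ q ∨ t(m, q), k ∨ k ∨ k ∨ k ∨ k ∨ m, m) ∨ r(k ∨ q ∨ q ∨ r(q, m, q), k ∨ m ∨ m ∨ q ∨ q ∨ q ∨ r(k, k, q), k ∨ k ∨ m ∨ m ∨ m ∨ q ∨ r(k, k, q)) ∨ r(m ∨ q ∨ q ∨ q ∨ q ∨ r(k, k, m) ∨ r(m, k, q), r(k ∨ m ∨ q, k ∨ k, m ∨ q), r(k, q, q) ∨ r(q, m, m))
Reassemble:  t(r(r(k ∨ k ∨ m ∨ q ∨ t(m, q), k ∨ k ∨ k ∨ k ∨ k ∨ m, m) ∨ r(k ∨ q ∨ q ∨ r(q, m, q), k ∨ m ∨ m ∨ q ∨ q ∨ q ∨ r(k, k, q), k ∨ k ∨ m ∨ m ∨ m ∨ q ∨ r(k, k, q)) ∨ r(m ∨ q ∨ q ∨ q ∨ q ∨ r(k, k, m) ∨ r(m, k, q), r(k ∨ m ∨ q, k ∨ k, m ∨ q), r(k, q, q) ∨ r(q, m, m)), k, k), q)

Answer: t(r(r(k ∨ k ∨ m ∨ q ∨ t(m, q), k ∨ k ∨ k ∨ k ∨ k ∨ m, m) ∨ r(k ∨ q ∨ q ∨ r(q, m, q), k ∨ m ∨ m ∨ q ∨ q ∨ q ∨ r(k, k, q), k ∨ k ∨ m ∨ m ∨ m ∨ q ∨ r(k, k, q)) ∨ r(m ∨ q ∨ q ∨ q ∨ q ∨ r(k, k, m) ∨ r(m, k, q), r(k ∨ m ∨ q, k ∨ k, m ∨ q), r(k, q, q) ∨ r(q, m, m)), k, k), q)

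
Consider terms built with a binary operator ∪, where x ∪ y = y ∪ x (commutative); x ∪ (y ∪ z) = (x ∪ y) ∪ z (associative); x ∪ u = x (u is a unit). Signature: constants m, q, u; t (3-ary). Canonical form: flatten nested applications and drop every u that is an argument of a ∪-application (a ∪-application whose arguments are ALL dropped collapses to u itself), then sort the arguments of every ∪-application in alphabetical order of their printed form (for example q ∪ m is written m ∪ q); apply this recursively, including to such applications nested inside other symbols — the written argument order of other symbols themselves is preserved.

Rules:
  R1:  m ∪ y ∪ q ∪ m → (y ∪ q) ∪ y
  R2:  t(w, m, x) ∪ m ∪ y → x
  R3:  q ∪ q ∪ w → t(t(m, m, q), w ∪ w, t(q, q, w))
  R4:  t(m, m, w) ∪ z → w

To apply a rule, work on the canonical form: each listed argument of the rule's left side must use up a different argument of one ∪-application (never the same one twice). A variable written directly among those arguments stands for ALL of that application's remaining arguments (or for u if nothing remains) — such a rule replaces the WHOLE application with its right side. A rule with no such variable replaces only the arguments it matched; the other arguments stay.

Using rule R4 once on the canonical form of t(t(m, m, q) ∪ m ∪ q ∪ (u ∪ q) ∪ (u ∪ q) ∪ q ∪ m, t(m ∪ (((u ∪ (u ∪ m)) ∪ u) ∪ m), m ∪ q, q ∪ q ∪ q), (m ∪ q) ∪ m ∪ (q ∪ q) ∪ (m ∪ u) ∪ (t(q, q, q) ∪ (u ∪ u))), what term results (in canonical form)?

Canonical form:  t(m ∪ m ∪ q ∪ q ∪ q ∪ q ∪ t(m, m, q), t(m ∪ m ∪ m, m ∪ q, q ∪ q ∪ q), m ∪ m ∪ m ∪ q ∪ q ∪ q ∪ t(q, q, q))
Match R4:  consume t(m, m, q);  w := q, z := m ∪ m ∪ q ∪ q ∪ q ∪ q
Every leftover argument binds to the variable; the entire application is replaced.
Giving:  t(q, t(m ∪ m ∪ m, m ∪ q, q ∪ q ∪ q), m ∪ m ∪ m ∪ q ∪ q ∪ q ∪ t(q, q, q))

Answer: t(q, t(m ∪ m ∪ m, m ∪ q, q ∪ q ∪ q), m ∪ m ∪ m ∪ q ∪ q ∪ q ∪ t(q, q, q))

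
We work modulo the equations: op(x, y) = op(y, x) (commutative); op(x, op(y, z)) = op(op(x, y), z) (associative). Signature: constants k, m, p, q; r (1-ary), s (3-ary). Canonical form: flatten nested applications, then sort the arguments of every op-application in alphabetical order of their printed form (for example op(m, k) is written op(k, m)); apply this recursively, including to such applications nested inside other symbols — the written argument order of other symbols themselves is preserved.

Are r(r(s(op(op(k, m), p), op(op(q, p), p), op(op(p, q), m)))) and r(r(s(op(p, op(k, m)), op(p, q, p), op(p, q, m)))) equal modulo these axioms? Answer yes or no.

Answer: yes — both canonical forms are r(r(s(op(k, m, p), op(p, p, q), op(m, p, q))))

Derivation:
Left:  r(r(s(op(op(k, m), p), op(op(q, p), p), op(op(p, q), m))))
  Descend into:  op(op(p, q), m)
  Merge nested applications:  op(p, q, m)
  Sort:  op(m, p, q)
  Rebuild:  r(r(s(op(k, m, p), op(p, p, q), op(m, p, q))))
Right:  r(r(s(op(p, op(k, m)), op(p, q, p), op(p, q, m))))
  Focus inside:  op(p, op(k, m))
  Merge nested applications:  op(p, k, m)
  Sort:  op(k, m, p)
  Reassemble:  r(r(s(op(k, m, p), op(p, p, q), op(m, p, q))))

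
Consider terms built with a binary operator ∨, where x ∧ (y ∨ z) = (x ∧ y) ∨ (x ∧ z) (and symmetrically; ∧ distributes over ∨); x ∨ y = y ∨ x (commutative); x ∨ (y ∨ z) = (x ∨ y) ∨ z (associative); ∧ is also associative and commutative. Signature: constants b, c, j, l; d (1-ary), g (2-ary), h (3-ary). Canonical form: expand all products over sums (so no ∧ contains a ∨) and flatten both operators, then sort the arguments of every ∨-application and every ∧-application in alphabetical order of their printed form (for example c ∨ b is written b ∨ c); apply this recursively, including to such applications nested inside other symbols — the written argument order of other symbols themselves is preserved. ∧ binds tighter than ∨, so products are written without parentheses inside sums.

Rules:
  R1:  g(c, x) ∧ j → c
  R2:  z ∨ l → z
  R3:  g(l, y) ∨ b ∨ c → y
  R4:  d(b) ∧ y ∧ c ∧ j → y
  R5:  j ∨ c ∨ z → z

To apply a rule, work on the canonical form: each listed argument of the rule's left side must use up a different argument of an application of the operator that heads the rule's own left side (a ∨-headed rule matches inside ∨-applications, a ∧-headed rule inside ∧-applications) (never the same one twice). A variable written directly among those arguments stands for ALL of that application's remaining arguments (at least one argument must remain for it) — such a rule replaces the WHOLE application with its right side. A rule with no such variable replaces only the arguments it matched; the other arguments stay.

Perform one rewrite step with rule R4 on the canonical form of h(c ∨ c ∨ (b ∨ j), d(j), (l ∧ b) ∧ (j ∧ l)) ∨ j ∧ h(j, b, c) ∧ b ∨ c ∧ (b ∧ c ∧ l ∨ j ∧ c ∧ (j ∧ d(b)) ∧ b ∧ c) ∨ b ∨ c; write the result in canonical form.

Canonical form:  b ∨ b ∧ c ∧ c ∧ c ∧ d(b) ∧ j ∧ j ∨ b ∧ c ∧ c ∧ l ∨ b ∧ h(j, b, c) ∧ j ∨ c ∨ h(b ∨ c ∨ c ∨ j, d(j), b ∧ j ∧ l ∧ l)
Apply R4:  consuming c, d(b), j;  y := b ∧ c ∧ c ∧ j
The extension variable absorbs all remaining arguments, so the whole application is rewritten.
New term:  b ∨ b ∧ c ∧ c ∧ j ∨ b ∧ c ∧ c ∧ l ∨ b ∧ h(j, b, c) ∧ j ∨ c ∨ h(b ∨ c ∨ c ∨ j, d(j), b ∧ j ∧ l ∧ l)

Answer: b ∨ b ∧ c ∧ c ∧ j ∨ b ∧ c ∧ c ∧ l ∨ b ∧ h(j, b, c) ∧ j ∨ c ∨ h(b ∨ c ∨ c ∨ j, d(j), b ∧ j ∧ l ∧ l)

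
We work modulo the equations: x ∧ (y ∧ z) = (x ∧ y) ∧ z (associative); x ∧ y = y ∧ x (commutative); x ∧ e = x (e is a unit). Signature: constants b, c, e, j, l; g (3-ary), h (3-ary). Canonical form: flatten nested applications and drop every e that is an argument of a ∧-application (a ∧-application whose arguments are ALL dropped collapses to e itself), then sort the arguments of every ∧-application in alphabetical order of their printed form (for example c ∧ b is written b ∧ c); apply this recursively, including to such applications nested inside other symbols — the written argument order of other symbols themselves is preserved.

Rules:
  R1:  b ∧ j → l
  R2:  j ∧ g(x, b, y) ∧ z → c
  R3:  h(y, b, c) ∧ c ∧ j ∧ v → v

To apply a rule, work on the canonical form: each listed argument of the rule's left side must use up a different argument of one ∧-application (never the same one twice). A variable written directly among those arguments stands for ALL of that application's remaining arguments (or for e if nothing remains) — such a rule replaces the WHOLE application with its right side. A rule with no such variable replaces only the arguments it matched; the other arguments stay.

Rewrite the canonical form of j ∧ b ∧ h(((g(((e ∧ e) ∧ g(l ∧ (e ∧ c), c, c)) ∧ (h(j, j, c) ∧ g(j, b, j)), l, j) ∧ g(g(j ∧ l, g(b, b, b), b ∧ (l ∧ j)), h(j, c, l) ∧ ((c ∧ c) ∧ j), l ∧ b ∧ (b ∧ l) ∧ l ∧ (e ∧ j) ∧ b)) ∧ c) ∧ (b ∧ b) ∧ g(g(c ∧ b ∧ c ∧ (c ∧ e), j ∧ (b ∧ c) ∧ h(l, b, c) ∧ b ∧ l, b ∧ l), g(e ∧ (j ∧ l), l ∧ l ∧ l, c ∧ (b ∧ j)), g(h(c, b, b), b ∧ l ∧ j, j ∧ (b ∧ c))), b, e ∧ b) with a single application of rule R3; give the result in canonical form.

Answer: b ∧ h(b ∧ b ∧ c ∧ g(g(b ∧ c ∧ c ∧ c, b ∧ b ∧ l, b ∧ l), g(j ∧ l, l ∧ l ∧ l, b ∧ c ∧ j), g(h(c, b, b), b ∧ j ∧ l, b ∧ c ∧ j)) ∧ g(g(c ∧ l, c, c) ∧ g(j, b, j) ∧ h(j, j, c), l, j) ∧ g(g(j ∧ l, g(b, b, b), b ∧ j ∧ l), c ∧ c ∧ h(j, c, l) ∧ j, b ∧ b ∧ b ∧ j ∧ l ∧ l ∧ l), b, b) ∧ j

Derivation:
Canonical form:  b ∧ h(b ∧ b ∧ c ∧ g(g(b ∧ c ∧ c ∧ c, b ∧ b ∧ c ∧ h(l, b, c) ∧ j ∧ l, b ∧ l), g(j ∧ l, l ∧ l ∧ l, b ∧ c ∧ j), g(h(c, b, b), b ∧ j ∧ l, b ∧ c ∧ j)) ∧ g(g(c ∧ l, c, c) ∧ g(j, b, j) ∧ h(j, j, c), l, j) ∧ g(g(j ∧ l, g(b, b, b), b ∧ j ∧ l), c ∧ c ∧ h(j, c, l) ∧ j, b ∧ b ∧ b ∧ j ∧ l ∧ l ∧ l), b, b) ∧ j
R3 matches:  uses c, h(l, b, c), j;  v := b ∧ b ∧ l, y := l
The variable takes the whole remainder — replace the entire application.
Result:  b ∧ h(b ∧ b ∧ c ∧ g(g(b ∧ c ∧ c ∧ c, b ∧ b ∧ l, b ∧ l), g(j ∧ l, l ∧ l ∧ l, b ∧ c ∧ j), g(h(c, b, b), b ∧ j ∧ l, b ∧ c ∧ j)) ∧ g(g(c ∧ l, c, c) ∧ g(j, b, j) ∧ h(j, j, c), l, j) ∧ g(g(j ∧ l, g(b, b, b), b ∧ j ∧ l), c ∧ c ∧ h(j, c, l) ∧ j, b ∧ b ∧ b ∧ j ∧ l ∧ l ∧ l), b, b) ∧ j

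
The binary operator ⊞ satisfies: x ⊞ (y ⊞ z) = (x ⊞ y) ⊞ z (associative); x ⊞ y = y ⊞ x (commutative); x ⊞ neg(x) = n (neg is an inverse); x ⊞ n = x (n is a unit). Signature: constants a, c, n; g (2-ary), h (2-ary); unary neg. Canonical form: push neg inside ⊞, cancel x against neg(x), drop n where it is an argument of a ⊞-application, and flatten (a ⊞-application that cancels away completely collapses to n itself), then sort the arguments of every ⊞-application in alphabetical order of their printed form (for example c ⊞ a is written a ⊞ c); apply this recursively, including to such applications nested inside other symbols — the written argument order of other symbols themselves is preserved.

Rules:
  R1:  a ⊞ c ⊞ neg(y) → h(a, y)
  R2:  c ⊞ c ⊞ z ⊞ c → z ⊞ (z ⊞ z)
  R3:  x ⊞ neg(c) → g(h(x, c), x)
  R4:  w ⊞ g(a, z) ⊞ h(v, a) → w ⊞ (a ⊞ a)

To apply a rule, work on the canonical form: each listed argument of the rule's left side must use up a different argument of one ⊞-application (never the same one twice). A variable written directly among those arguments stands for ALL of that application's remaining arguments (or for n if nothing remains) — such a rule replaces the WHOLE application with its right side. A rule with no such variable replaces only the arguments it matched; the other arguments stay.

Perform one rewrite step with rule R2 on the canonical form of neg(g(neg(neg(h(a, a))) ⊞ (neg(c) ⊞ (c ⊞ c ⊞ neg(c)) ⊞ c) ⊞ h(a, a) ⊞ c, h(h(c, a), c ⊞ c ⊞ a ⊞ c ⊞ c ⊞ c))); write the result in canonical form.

Canonical form:  neg(g(c ⊞ c ⊞ h(a, a) ⊞ h(a, a), h(h(c, a), a ⊞ c ⊞ c ⊞ c ⊞ c ⊞ c)))
Match R2:  consume c, c, c;  z := a ⊞ c ⊞ c
The variable takes the whole remainder — replace the entire application.
New term:  neg(g(c ⊞ c ⊞ h(a, a) ⊞ h(a, a), h(h(c, a), a ⊞ a ⊞ a ⊞ c ⊞ c ⊞ c ⊞ c ⊞ c ⊞ c)))

Answer: neg(g(c ⊞ c ⊞ h(a, a) ⊞ h(a, a), h(h(c, a), a ⊞ a ⊞ a ⊞ c ⊞ c ⊞ c ⊞ c ⊞ c ⊞ c)))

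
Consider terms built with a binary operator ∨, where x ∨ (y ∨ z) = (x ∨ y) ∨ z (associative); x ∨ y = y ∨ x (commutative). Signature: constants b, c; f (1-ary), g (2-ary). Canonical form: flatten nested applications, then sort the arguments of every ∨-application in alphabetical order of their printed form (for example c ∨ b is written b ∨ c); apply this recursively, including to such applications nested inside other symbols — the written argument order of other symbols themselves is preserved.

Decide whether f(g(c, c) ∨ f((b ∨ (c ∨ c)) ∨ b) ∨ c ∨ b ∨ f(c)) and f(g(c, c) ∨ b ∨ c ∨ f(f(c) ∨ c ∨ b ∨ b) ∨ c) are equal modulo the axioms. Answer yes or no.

Left:  f(g(c, c) ∨ f((b ∨ (c ∨ c)) ∨ b) ∨ c ∨ b ∨ f(c))
  Descend into:  g(c, c) ∨ f((b ∨ (c ∨ c)) ∨ b) ∨ c ∨ b ∨ f(c)
  Inside:  f((b ∨ (c ∨ c)) ∨ b)  →  f(b ∨ b ∨ c ∨ c)
  Sort:  b ∨ c ∨ f(b ∨ b ∨ c ∨ c) ∨ f(c) ∨ g(c, c)
  Reassemble:  f(b ∨ c ∨ f(b ∨ b ∨ c ∨ c) ∨ f(c) ∨ g(c, c))
Right:  f(g(c, c) ∨ b ∨ c ∨ f(f(c) ∨ c ∨ b ∨ b) ∨ c)
  Focus inside:  g(c, c) ∨ b ∨ c ∨ f(f(c) ∨ c ∨ b ∨ b) ∨ c
  Inside:  f(f(c) ∨ c ∨ b ∨ b)  →  f(b ∨ b ∨ c ∨ f(c))
  Order the arguments:  b ∨ c ∨ c ∨ f(b ∨ b ∨ c ∨ f(c)) ∨ g(c, c)
  Reassemble:  f(b ∨ c ∨ c ∨ f(b ∨ b ∨ c ∨ f(c)) ∨ g(c, c))

Answer: no — f(b ∨ c ∨ f(b ∨ b ∨ c ∨ c) ∨ f(c) ∨ g(c, c)) vs f(b ∨ c ∨ c ∨ f(b ∨ b ∨ c ∨ f(c)) ∨ g(c, c))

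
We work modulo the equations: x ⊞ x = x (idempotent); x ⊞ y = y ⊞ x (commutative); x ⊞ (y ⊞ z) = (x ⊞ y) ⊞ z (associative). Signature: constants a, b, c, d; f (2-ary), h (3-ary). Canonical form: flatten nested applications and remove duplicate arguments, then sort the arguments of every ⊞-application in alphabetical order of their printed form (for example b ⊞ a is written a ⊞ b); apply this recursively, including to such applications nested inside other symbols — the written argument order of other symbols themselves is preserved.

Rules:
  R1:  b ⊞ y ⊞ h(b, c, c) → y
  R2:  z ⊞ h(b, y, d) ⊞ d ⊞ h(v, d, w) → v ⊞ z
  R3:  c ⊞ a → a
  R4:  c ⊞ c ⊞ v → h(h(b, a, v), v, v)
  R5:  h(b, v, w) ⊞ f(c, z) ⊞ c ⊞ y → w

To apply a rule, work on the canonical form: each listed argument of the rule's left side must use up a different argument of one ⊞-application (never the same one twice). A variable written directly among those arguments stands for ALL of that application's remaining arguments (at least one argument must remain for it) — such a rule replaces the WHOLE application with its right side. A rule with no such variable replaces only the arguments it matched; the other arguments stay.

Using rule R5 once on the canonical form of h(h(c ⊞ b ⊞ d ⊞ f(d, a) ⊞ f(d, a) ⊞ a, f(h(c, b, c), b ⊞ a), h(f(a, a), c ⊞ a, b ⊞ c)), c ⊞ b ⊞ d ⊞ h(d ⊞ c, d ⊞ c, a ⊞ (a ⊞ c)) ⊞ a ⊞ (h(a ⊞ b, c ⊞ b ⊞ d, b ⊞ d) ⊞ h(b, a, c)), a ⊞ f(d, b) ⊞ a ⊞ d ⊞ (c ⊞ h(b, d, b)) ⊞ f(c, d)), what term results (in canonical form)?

Answer: h(h(a ⊞ b ⊞ c ⊞ d ⊞ f(d, a), f(h(c, b, c), a ⊞ b), h(f(a, a), a ⊞ c, b ⊞ c)), a ⊞ b ⊞ c ⊞ d ⊞ h(a ⊞ b, b ⊞ c ⊞ d, b ⊞ d) ⊞ h(b, a, c) ⊞ h(c ⊞ d, c ⊞ d, a ⊞ c), b)

Derivation:
Canonical form:  h(h(a ⊞ b ⊞ c ⊞ d ⊞ f(d, a), f(h(c, b, c), a ⊞ b), h(f(a, a), a ⊞ c, b ⊞ c)), a ⊞ b ⊞ c ⊞ d ⊞ h(a ⊞ b, b ⊞ c ⊞ d, b ⊞ d) ⊞ h(b, a, c) ⊞ h(c ⊞ d, c ⊞ d, a ⊞ c), a ⊞ c ⊞ d ⊞ f(c, d) ⊞ f(d, b) ⊞ h(b, d, b))
Match R5:  consume c, f(c, d), h(b, d, b);  v := d, w := b, y := a ⊞ d ⊞ f(d, b), z := d
The variable takes the whole remainder — replace the entire application.
Result:  h(h(a ⊞ b ⊞ c ⊞ d ⊞ f(d, a), f(h(c, b, c), a ⊞ b), h(f(a, a), a ⊞ c, b ⊞ c)), a ⊞ b ⊞ c ⊞ d ⊞ h(a ⊞ b, b ⊞ c ⊞ d, b ⊞ d) ⊞ h(b, a, c) ⊞ h(c ⊞ d, c ⊞ d, a ⊞ c), b)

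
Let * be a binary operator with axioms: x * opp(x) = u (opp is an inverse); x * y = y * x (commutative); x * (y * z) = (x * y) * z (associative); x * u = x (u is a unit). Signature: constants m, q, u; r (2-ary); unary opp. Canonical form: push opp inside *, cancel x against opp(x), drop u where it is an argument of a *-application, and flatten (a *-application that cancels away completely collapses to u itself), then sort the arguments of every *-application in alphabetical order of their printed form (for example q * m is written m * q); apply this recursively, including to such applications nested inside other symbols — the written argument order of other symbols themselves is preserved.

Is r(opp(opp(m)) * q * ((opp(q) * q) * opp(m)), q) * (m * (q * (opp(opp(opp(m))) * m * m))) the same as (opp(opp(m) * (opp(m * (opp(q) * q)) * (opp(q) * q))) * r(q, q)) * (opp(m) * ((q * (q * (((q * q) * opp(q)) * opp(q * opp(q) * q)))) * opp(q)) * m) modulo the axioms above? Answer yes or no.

Answer: yes — both canonical forms are m * m * q * r(q, q)

Derivation:
Left:  r(opp(opp(m)) * q * ((opp(q) * q) * opp(m)), q) * (m * (q * (opp(opp(opp(m))) * m * m)))
  Push opp inside:  distribute opp over * and collapse double opp
  Collect:  r(q, q) * m * m * q
  Order the arguments:  m * m * q * r(q, q)
Right:  (opp(opp(m) * (opp(m * (opp(q) * q)) * (opp(q) * q))) * r(q, q)) * (opp(m) * ((q * (q * (((q * q) * opp(q)) * opp(q * opp(q) * q)))) * opp(q)) * m)
  Push opp inside:  distribute opp over * and collapse double opp
  Collect terms:  m * m * q * r(q, q)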